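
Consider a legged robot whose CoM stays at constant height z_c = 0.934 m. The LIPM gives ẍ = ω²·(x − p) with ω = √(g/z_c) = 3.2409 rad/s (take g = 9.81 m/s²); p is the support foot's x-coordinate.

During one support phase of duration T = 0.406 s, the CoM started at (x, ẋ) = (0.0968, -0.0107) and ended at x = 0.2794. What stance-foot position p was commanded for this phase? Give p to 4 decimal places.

ωT = 3.2409·0.406 = 1.315805; cosh(ωT) = 1.998005, sinh(ωT) = 1.729747
x(T) = p + (x₀−p)·cosh(ωT) + (ẋ₀/ω)·sinh(ωT) ⇒ p·(1 − cosh) = x(T) − x₀·cosh − (ẋ₀/ω)·sinh
numerator   = 0.2794 − (0.0968)·1.998005 − (-0.0107/3.2409)·1.729747 = 0.091704
denominator = 1 − 1.998005 = -0.998005
p = 0.091704 / -0.998005 = -0.0919

p = -0.0919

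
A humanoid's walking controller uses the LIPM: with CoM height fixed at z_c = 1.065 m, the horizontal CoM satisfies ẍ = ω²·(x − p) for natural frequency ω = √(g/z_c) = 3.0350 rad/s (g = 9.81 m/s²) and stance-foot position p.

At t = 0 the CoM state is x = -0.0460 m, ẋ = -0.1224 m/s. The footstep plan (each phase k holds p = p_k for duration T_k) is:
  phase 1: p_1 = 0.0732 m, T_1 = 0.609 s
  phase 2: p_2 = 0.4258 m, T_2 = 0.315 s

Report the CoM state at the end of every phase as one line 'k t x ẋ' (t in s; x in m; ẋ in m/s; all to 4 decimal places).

1 0.6090 -0.4394 -1.5182
2 0.9240 -1.4204 -5.1773

phase 1: p=0.0732, T=0.609, ωT=1.848315, cosh=3.253307, sinh=3.095805; start (x,ẋ)=(-0.046000, -0.122400) → end (x,ẋ)=(-0.439446, -1.518180)
phase 2: p=0.4258, T=0.315, ωT=0.956025, cosh=1.492877, sinh=1.108459; start (x,ẋ)=(-0.439446, -1.518180) → end (x,ẋ)=(-1.420384, -5.177295)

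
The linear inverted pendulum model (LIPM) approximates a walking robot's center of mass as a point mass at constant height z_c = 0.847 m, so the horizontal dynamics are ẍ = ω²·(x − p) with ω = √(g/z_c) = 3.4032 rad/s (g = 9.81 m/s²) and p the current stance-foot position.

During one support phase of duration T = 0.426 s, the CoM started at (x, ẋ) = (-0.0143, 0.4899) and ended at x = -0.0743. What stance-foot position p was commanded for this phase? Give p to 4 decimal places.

p = 0.2660

ωT = 3.4032·0.426 = 1.449763; cosh(ωT) = 2.248365, sinh(ωT) = 2.013740
x(T) = p + (x₀−p)·cosh(ωT) + (ẋ₀/ω)·sinh(ωT) ⇒ p·(1 − cosh) = x(T) − x₀·cosh − (ẋ₀/ω)·sinh
numerator   = -0.0743 − (-0.0143)·2.248365 − (0.4899/3.4032)·2.013740 = -0.332032
denominator = 1 − 2.248365 = -1.248365
p = -0.332032 / -1.248365 = 0.2660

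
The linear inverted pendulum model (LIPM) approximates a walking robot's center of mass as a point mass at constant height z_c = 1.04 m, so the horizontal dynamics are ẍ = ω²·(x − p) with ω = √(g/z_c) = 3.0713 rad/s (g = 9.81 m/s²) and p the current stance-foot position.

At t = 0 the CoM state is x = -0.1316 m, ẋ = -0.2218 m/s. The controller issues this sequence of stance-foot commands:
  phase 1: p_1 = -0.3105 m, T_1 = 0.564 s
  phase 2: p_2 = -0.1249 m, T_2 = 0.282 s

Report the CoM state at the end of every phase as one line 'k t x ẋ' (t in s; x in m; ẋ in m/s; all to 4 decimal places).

phase 1: p=-0.3105, T=0.564, ωT=1.732213, cosh=2.915022, sinh=2.738130; start (x,ẋ)=(-0.131600, -0.221800) → end (x,ẋ)=(0.013258, 0.857929)
phase 2: p=-0.1249, T=0.282, ωT=0.866107, cosh=1.399111, sinh=0.978525; start (x,ẋ)=(0.013258, 0.857929) → end (x,ẋ)=(0.341737, 1.615550)

1 0.5640 0.0133 0.8579
2 0.8460 0.3417 1.6155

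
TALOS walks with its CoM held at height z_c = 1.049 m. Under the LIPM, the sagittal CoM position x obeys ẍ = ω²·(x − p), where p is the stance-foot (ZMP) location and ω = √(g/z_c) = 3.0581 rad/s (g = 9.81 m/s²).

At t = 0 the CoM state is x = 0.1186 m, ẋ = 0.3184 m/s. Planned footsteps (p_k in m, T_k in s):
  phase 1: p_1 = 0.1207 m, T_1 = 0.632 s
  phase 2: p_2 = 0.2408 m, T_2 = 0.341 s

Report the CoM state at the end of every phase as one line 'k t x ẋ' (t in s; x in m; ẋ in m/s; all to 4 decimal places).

1 0.6320 0.4654 1.1011
2 0.9730 1.0463 2.6094

phase 1: p=0.1207, T=0.632, ωT=1.932719, cosh=3.526512, sinh=3.381758; start (x,ẋ)=(0.118600, 0.318400) → end (x,ẋ)=(0.465393, 1.101124)
phase 2: p=0.2408, T=0.341, ωT=1.042812, cosh=1.594823, sinh=1.242361; start (x,ẋ)=(0.465393, 1.101124) → end (x,ẋ)=(1.046320, 2.609384)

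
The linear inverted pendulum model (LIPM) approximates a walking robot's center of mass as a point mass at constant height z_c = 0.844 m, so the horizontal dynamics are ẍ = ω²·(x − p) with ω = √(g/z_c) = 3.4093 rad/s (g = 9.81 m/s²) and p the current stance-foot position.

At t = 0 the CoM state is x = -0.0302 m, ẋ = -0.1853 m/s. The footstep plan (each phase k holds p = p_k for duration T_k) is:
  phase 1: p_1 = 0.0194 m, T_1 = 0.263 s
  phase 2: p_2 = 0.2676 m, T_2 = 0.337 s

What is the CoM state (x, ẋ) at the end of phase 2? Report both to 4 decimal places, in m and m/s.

phase 1: p=0.0194, T=0.263, ωT=0.896646, cosh=1.429651, sinh=1.021716; start (x,ẋ)=(-0.030200, -0.185300) → end (x,ẋ)=(-0.107042, -0.437688)
phase 2: p=0.2676, T=0.337, ωT=1.148934, cosh=1.735901, sinh=1.418927; start (x,ẋ)=(-0.107042, -0.437688) → end (x,ẋ)=(-0.564905, -2.572133)

x = -0.5649, ẋ = -2.5721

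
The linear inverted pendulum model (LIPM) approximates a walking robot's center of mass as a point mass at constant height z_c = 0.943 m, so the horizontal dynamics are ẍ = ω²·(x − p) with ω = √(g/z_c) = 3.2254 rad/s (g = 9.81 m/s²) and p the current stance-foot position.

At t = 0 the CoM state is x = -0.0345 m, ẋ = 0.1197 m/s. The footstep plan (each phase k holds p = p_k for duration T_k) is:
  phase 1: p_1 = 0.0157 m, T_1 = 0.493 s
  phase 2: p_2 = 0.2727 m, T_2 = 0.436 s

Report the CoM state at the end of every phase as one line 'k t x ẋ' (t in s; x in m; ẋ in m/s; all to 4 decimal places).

phase 1: p=0.0157, T=0.493, ωT=1.590122, cosh=2.554124, sinh=2.350224; start (x,ẋ)=(-0.034500, 0.119700) → end (x,ẋ)=(-0.025296, -0.074808)
phase 2: p=0.2727, T=0.436, ωT=1.406274, cosh=2.162889, sinh=1.917835; start (x,ẋ)=(-0.025296, -0.074808) → end (x,ẋ)=(-0.416314, -2.005142)

1 0.4930 -0.0253 -0.0748
2 0.9290 -0.4163 -2.0051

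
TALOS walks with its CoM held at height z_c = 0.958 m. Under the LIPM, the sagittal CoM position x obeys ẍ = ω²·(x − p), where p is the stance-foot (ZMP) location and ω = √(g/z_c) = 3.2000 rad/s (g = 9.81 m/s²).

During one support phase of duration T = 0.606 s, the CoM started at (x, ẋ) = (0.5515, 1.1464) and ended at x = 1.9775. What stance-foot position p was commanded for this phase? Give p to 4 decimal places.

ωT = 3.2000·0.606 = 1.939200; cosh(ωT) = 3.548503, sinh(ωT) = 3.404684
x(T) = p + (x₀−p)·cosh(ωT) + (ẋ₀/ω)·sinh(ωT) ⇒ p·(1 − cosh) = x(T) − x₀·cosh − (ẋ₀/ω)·sinh
numerator   = 1.9775 − (0.5515)·3.548503 − (1.1464/3.2000)·3.404684 = -1.199227
denominator = 1 − 3.548503 = -2.548503
p = -1.199227 / -2.548503 = 0.4706

p = 0.4706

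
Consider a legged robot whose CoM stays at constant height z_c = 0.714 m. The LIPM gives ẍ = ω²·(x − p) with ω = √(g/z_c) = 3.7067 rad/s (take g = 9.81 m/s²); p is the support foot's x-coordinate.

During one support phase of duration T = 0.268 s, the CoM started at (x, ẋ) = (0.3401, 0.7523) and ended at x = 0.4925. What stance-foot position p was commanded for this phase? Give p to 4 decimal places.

p = 0.4971

ωT = 3.7067·0.268 = 0.993396; cosh(ωT) = 1.535353, sinh(ωT) = 1.165036
x(T) = p + (x₀−p)·cosh(ωT) + (ẋ₀/ω)·sinh(ωT) ⇒ p·(1 − cosh) = x(T) − x₀·cosh − (ẋ₀/ω)·sinh
numerator   = 0.4925 − (0.3401)·1.535353 − (0.7523/3.7067)·1.165036 = -0.266125
denominator = 1 − 1.535353 = -0.535353
p = -0.266125 / -0.535353 = 0.4971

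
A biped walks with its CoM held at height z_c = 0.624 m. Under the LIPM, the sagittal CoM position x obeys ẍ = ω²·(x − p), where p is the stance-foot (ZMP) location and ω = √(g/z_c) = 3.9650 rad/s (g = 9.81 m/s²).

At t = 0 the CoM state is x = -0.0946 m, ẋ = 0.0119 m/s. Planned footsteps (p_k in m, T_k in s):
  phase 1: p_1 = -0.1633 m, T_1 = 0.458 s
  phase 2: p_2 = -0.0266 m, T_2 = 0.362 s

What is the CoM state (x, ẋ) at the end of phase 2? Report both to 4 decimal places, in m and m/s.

phase 1: p=-0.1633, T=0.458, ωT=1.815970, cosh=3.154858, sinh=2.992178; start (x,ẋ)=(-0.094600, 0.011900) → end (x,ẋ)=(0.062419, 0.852599)
phase 2: p=-0.0266, T=0.362, ωT=1.435330, cosh=2.219534, sinh=1.981497; start (x,ẋ)=(0.062419, 0.852599) → end (x,ẋ)=(0.597064, 2.591762)

x = 0.5971, ẋ = 2.5918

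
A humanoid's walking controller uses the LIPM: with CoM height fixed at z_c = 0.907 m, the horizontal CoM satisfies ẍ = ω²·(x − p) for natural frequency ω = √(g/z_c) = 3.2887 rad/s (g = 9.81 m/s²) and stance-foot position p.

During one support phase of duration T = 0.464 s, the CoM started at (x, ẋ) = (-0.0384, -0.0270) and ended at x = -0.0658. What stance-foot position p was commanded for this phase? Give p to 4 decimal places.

ωT = 3.2887·0.464 = 1.525957; cosh(ωT) = 2.408478, sinh(ωT) = 2.191065
x(T) = p + (x₀−p)·cosh(ωT) + (ẋ₀/ω)·sinh(ωT) ⇒ p·(1 − cosh) = x(T) − x₀·cosh − (ẋ₀/ω)·sinh
numerator   = -0.0658 − (-0.0384)·2.408478 − (-0.0270/3.2887)·2.191065 = 0.044674
denominator = 1 − 2.408478 = -1.408478
p = 0.044674 / -1.408478 = -0.0317

p = -0.0317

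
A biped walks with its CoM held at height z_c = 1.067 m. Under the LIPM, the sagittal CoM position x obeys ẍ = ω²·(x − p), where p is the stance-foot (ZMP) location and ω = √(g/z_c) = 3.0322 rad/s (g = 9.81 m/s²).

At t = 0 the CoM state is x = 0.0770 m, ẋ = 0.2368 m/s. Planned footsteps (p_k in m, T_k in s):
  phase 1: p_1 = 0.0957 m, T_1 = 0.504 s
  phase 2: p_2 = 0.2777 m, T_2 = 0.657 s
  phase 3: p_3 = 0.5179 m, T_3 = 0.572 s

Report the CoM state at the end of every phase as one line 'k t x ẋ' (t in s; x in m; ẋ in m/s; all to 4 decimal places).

1 0.5040 0.2221 0.4470
2 1.1610 0.6004 1.0625
3 1.7330 1.7206 3.7902

phase 1: p=0.0957, T=0.504, ωT=1.528229, cosh=2.413462, sinh=2.196542; start (x,ẋ)=(0.077000, 0.236800) → end (x,ẋ)=(0.222107, 0.446959)
phase 2: p=0.2777, T=0.657, ωT=1.992155, cosh=3.733860, sinh=3.597459; start (x,ẋ)=(0.222107, 0.446959) → end (x,ẋ)=(0.600406, 1.062468)
phase 3: p=0.5179, T=0.572, ωT=1.734418, cosh=2.921067, sinh=2.744564; start (x,ẋ)=(0.600406, 1.062468) → end (x,ẋ)=(1.720587, 3.790160)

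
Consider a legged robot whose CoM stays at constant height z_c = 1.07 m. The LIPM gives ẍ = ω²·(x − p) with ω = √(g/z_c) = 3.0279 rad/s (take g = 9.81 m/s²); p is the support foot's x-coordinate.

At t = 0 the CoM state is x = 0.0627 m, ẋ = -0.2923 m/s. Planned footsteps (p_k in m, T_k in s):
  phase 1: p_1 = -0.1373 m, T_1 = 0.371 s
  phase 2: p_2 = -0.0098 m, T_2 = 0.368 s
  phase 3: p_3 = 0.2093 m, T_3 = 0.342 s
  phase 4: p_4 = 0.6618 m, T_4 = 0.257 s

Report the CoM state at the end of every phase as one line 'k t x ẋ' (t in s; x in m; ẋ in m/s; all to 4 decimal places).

1 0.3710 0.0700 0.3357
2 0.7390 0.2756 0.8951
3 1.0810 0.6783 1.6666
4 1.3380 1.1564 2.2401

phase 1: p=-0.1373, T=0.371, ωT=1.123351, cosh=1.700165, sinh=1.374977; start (x,ẋ)=(0.062700, -0.292300) → end (x,ẋ)=(0.069999, 0.335700)
phase 2: p=-0.0098, T=0.368, ωT=1.114267, cosh=1.687745, sinh=1.359589; start (x,ẋ)=(0.069999, 0.335700) → end (x,ẋ)=(0.275616, 0.895084)
phase 3: p=0.2093, T=0.342, ωT=1.035542, cosh=1.585833, sinh=1.230799; start (x,ẋ)=(0.275616, 0.895084) → end (x,ẋ)=(0.678306, 1.666598)
phase 4: p=0.6618, T=0.257, ωT=0.778170, cosh=1.318365, sinh=0.859119; start (x,ẋ)=(0.678306, 1.666598) → end (x,ẋ)=(1.156432, 2.240121)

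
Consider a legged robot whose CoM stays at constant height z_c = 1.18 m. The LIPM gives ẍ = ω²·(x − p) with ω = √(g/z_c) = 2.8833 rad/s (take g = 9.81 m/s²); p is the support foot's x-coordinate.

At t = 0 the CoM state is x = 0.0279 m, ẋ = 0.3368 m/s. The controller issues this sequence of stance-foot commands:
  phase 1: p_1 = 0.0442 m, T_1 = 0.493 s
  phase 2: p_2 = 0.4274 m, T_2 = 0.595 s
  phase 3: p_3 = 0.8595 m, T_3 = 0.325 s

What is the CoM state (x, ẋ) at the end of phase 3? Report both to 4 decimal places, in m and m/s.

phase 1: p=0.0442, T=0.493, ωT=1.421467, cosh=2.192277, sinh=1.950917; start (x,ẋ)=(0.027900, 0.336800) → end (x,ẋ)=(0.236354, 0.646670)
phase 2: p=0.4274, T=0.595, ωT=1.715564, cosh=2.869835, sinh=2.689973; start (x,ẋ)=(0.236354, 0.646670) → end (x,ẋ)=(0.482439, 0.374081)
phase 3: p=0.8595, T=0.325, ωT=0.937073, cosh=1.472136, sinh=1.080362; start (x,ẋ)=(0.482439, 0.374081) → end (x,ẋ)=(0.444582, -0.623851)

x = 0.4446, ẋ = -0.6239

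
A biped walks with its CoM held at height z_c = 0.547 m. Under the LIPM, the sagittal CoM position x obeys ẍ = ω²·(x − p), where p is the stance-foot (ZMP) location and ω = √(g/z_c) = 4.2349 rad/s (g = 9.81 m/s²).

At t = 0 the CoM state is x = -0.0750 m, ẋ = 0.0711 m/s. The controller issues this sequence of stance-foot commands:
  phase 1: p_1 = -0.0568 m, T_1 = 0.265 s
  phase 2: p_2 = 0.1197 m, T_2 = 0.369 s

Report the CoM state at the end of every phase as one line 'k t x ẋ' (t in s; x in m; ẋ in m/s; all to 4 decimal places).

phase 1: p=-0.0568, T=0.265, ωT=1.122248, cosh=1.698650, sinh=1.373103; start (x,ẋ)=(-0.075000, 0.071100) → end (x,ẋ)=(-0.064662, 0.014942)
phase 2: p=0.1197, T=0.369, ωT=1.562678, cosh=2.490578, sinh=2.281004; start (x,ẋ)=(-0.064662, 0.014942) → end (x,ẋ)=(-0.331421, -1.743694)

1 0.2650 -0.0647 0.0149
2 0.6340 -0.3314 -1.7437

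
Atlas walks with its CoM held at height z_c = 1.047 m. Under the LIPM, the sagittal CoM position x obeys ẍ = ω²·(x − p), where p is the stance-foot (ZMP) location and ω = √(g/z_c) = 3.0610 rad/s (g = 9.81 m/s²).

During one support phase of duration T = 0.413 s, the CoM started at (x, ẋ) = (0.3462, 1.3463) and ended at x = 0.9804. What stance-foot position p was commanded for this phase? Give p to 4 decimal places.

p = 0.4364

ωT = 3.0610·0.413 = 1.264193; cosh(ωT) = 1.911351, sinh(ωT) = 1.628884
x(T) = p + (x₀−p)·cosh(ωT) + (ẋ₀/ω)·sinh(ωT) ⇒ p·(1 − cosh) = x(T) − x₀·cosh − (ẋ₀/ω)·sinh
numerator   = 0.9804 − (0.3462)·1.911351 − (1.3463/3.0610)·1.628884 = -0.397731
denominator = 1 − 1.911351 = -0.911351
p = -0.397731 / -0.911351 = 0.4364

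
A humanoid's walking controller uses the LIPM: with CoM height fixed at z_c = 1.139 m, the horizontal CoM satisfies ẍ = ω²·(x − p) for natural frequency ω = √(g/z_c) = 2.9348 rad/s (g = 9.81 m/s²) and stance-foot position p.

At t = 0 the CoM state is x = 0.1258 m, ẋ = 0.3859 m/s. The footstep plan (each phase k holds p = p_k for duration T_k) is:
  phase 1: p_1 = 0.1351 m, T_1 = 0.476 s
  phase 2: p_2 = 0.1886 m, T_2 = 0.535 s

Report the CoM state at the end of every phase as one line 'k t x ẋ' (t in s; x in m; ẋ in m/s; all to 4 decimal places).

1 0.4760 0.3647 0.7760
2 1.0110 1.2382 3.1343

phase 1: p=0.1351, T=0.476, ωT=1.396965, cosh=2.145128, sinh=1.897782; start (x,ẋ)=(0.125800, 0.385900) → end (x,ẋ)=(0.364692, 0.776008)
phase 2: p=0.1886, T=0.535, ωT=1.570118, cosh=2.507618, sinh=2.299597; start (x,ẋ)=(0.364692, 0.776008) → end (x,ẋ)=(1.238221, 3.134349)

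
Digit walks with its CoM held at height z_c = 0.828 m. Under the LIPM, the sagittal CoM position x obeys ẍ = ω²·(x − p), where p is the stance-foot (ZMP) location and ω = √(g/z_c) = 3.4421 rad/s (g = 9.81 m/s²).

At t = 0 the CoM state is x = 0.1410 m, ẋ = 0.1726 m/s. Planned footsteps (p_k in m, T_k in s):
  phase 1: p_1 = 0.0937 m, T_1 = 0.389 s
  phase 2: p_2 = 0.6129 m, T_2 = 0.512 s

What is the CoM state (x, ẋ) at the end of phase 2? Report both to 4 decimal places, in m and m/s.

x = 0.1388, ẋ = -1.3248

phase 1: p=0.0937, T=0.389, ωT=1.338977, cosh=2.038626, sinh=1.776512; start (x,ẋ)=(0.141000, 0.172600) → end (x,ẋ)=(0.279208, 0.641103)
phase 2: p=0.6129, T=0.512, ωT=1.762355, cosh=2.998892, sinh=2.827251; start (x,ẋ)=(0.279208, 0.641103) → end (x,ẋ)=(0.138780, -1.324785)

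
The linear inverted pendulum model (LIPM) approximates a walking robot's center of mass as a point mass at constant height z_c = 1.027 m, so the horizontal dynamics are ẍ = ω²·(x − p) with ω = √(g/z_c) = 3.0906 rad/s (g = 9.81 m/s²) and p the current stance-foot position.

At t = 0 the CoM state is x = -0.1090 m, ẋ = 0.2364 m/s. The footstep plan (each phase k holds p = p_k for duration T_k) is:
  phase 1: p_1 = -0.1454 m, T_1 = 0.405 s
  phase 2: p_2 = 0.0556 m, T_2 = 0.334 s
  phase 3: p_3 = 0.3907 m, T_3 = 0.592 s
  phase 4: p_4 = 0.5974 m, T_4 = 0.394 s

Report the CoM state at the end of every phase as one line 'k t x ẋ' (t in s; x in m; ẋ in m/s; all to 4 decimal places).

phase 1: p=-0.1454, T=0.405, ωT=1.251693, cosh=1.891139, sinh=1.605118; start (x,ẋ)=(-0.109000, 0.236400) → end (x,ẋ)=(0.046213, 0.627638)
phase 2: p=0.0556, T=0.334, ωT=1.032260, cosh=1.581803, sinh=1.225602; start (x,ẋ)=(0.046213, 0.627638) → end (x,ẋ)=(0.289646, 0.957242)
phase 3: p=0.3907, T=0.592, ωT=1.829635, cosh=3.196043, sinh=3.035570; start (x,ẋ)=(0.289646, 0.957242) → end (x,ẋ)=(1.007926, 2.111326)
phase 4: p=0.5974, T=0.394, ωT=1.217696, cosh=1.837653, sinh=1.541741; start (x,ẋ)=(1.007926, 2.111326) → end (x,ẋ)=(2.405036, 5.836000)

1 0.4050 0.0462 0.6276
2 0.7390 0.2896 0.9572
3 1.3310 1.0079 2.1113
4 1.7250 2.4050 5.8360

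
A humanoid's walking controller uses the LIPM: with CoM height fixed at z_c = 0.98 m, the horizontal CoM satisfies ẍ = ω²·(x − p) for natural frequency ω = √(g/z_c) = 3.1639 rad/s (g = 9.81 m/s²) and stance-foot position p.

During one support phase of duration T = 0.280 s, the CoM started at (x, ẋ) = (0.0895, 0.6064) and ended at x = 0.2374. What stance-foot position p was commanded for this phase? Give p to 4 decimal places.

ωT = 3.1639·0.280 = 0.885892; cosh(ωT) = 1.418746, sinh(ωT) = 1.006400
x(T) = p + (x₀−p)·cosh(ωT) + (ẋ₀/ω)·sinh(ωT) ⇒ p·(1 − cosh) = x(T) − x₀·cosh − (ẋ₀/ω)·sinh
numerator   = 0.2374 − (0.0895)·1.418746 − (0.6064/3.1639)·1.006400 = -0.082467
denominator = 1 − 1.418746 = -0.418746
p = -0.082467 / -0.418746 = 0.1969

p = 0.1969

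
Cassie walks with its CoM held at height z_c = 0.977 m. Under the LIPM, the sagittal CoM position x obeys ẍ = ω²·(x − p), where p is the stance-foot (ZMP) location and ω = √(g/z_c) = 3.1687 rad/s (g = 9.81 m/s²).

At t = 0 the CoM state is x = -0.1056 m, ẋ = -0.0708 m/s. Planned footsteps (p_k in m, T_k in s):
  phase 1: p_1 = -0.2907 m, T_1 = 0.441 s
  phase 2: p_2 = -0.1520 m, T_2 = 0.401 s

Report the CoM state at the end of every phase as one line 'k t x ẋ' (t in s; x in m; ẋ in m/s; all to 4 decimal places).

phase 1: p=-0.2907, T=0.441, ωT=1.397397, cosh=2.145948, sinh=1.898709; start (x,ẋ)=(-0.105600, -0.070800) → end (x,ẋ)=(0.064091, 0.961709)
phase 2: p=-0.1520, T=0.401, ωT=1.270649, cosh=1.921906, sinh=1.641257; start (x,ẋ)=(0.064091, 0.961709) → end (x,ẋ)=(0.761433, 2.972130)

1 0.4410 0.0641 0.9617
2 0.8420 0.7614 2.9721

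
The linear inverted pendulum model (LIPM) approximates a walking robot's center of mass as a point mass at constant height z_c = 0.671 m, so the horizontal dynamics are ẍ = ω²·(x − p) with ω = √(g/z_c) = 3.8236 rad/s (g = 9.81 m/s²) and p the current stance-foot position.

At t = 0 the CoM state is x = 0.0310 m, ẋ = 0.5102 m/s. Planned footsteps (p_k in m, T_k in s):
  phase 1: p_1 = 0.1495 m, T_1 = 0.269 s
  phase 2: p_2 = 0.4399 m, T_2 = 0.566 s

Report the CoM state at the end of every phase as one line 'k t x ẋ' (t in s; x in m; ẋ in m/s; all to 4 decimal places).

phase 1: p=0.1495, T=0.269, ωT=1.028548, cosh=1.577264, sinh=1.219739; start (x,ẋ)=(0.031000, 0.510200) → end (x,ẋ)=(0.125349, 0.252061)
phase 2: p=0.4399, T=0.566, ωT=2.164158, cosh=4.411055, sinh=4.296209; start (x,ẋ)=(0.125349, 0.252061) → end (x,ẋ)=(-0.664384, -4.055264)

1 0.2690 0.1253 0.2521
2 0.8350 -0.6644 -4.0553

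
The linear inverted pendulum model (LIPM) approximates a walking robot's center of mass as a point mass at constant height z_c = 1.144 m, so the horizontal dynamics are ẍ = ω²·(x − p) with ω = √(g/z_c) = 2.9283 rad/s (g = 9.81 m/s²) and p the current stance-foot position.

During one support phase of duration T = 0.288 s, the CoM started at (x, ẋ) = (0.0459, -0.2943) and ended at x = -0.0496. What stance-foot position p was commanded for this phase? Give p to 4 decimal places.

p = 0.0468

ωT = 2.9283·0.288 = 0.843350; cosh(ωT) = 1.377204, sinh(ωT) = 0.946937
x(T) = p + (x₀−p)·cosh(ωT) + (ẋ₀/ω)·sinh(ωT) ⇒ p·(1 − cosh) = x(T) − x₀·cosh − (ẋ₀/ω)·sinh
numerator   = -0.0496 − (0.0459)·1.377204 − (-0.2943/2.9283)·0.946937 = -0.017645
denominator = 1 − 1.377204 = -0.377204
p = -0.017645 / -0.377204 = 0.0468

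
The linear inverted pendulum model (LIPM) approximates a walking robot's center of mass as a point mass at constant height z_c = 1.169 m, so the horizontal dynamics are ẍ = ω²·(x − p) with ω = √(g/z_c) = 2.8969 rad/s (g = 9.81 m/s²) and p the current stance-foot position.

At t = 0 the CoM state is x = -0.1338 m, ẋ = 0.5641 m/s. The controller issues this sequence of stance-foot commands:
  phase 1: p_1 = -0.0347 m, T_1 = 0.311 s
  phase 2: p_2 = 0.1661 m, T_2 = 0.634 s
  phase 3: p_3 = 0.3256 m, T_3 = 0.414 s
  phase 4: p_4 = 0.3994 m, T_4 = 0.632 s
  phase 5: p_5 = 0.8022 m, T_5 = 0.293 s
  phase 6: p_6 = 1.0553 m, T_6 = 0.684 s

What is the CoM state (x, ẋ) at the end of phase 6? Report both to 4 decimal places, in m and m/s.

phase 1: p=-0.0347, T=0.311, ωT=0.900936, cosh=1.434048, sinh=1.027858; start (x,ẋ)=(-0.133800, 0.564100) → end (x,ẋ)=(0.023336, 0.513866)
phase 2: p=0.1661, T=0.634, ωT=1.836635, cosh=3.217368, sinh=3.058015; start (x,ẋ)=(0.023336, 0.513866) → end (x,ẋ)=(0.249221, 0.388583)
phase 3: p=0.3256, T=0.414, ωT=1.199317, cosh=1.809624, sinh=1.508224; start (x,ẋ)=(0.249221, 0.388583) → end (x,ẋ)=(0.389692, 0.369476)
phase 4: p=0.3994, T=0.632, ωT=1.830841, cosh=3.199705, sinh=3.039426; start (x,ẋ)=(0.389692, 0.369476) → end (x,ẋ)=(0.755991, 1.096736)
phase 5: p=0.8022, T=0.293, ωT=0.848792, cosh=1.382377, sinh=0.954445; start (x,ẋ)=(0.755991, 1.096736) → end (x,ẋ)=(1.099665, 1.388339)
phase 6: p=1.0553, T=0.684, ωT=1.981480, cosh=3.695666, sinh=3.557801; start (x,ẋ)=(1.099665, 1.388339) → end (x,ẋ)=(2.924335, 5.588092)

x = 2.9243, ẋ = 5.5881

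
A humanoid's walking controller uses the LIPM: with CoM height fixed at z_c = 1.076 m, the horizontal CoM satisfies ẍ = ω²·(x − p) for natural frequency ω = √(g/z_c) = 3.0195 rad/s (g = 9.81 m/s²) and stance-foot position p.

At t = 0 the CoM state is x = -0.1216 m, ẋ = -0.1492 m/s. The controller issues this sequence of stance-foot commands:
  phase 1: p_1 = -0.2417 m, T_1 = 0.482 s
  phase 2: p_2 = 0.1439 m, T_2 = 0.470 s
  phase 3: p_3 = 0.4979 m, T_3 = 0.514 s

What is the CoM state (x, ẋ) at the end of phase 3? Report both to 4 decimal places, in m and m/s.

phase 1: p=-0.2417, T=0.482, ωT=1.455399, cosh=2.259750, sinh=2.026443; start (x,ẋ)=(-0.121600, -0.149200) → end (x,ẋ)=(-0.070435, 0.397719)
phase 2: p=0.1439, T=0.470, ωT=1.419165, cosh=2.187792, sinh=1.945876; start (x,ẋ)=(-0.070435, 0.397719) → end (x,ẋ)=(-0.068716, -0.389215)
phase 3: p=0.4979, T=0.514, ωT=1.552023, cosh=2.466415, sinh=2.254596; start (x,ẋ)=(-0.068716, -0.389215) → end (x,ẋ)=(-1.190228, -4.817346)

x = -1.1902, ẋ = -4.8173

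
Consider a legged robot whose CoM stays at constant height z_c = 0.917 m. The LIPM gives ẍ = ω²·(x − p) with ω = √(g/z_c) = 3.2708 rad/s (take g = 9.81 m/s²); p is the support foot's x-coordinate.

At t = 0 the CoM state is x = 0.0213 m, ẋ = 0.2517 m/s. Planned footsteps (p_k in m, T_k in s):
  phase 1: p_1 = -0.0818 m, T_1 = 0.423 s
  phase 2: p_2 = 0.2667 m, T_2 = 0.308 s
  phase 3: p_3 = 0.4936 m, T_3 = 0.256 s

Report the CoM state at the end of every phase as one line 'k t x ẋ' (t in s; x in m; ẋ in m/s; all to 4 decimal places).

1 0.4230 0.2806 1.1639
2 0.7310 0.7105 1.8601
3 0.9870 1.3249 3.2172

phase 1: p=-0.0818, T=0.423, ωT=1.383548, cosh=2.119859, sinh=1.869172; start (x,ẋ)=(0.021300, 0.251700) → end (x,ẋ)=(0.280597, 1.163890)
phase 2: p=0.2667, T=0.308, ωT=1.007406, cosh=1.551827, sinh=1.186662; start (x,ẋ)=(0.280597, 1.163890) → end (x,ẋ)=(0.710531, 1.860095)
phase 3: p=0.4936, T=0.256, ωT=0.837325, cosh=1.371523, sinh=0.938656; start (x,ẋ)=(0.710531, 1.860095) → end (x,ẋ)=(1.324936, 3.217174)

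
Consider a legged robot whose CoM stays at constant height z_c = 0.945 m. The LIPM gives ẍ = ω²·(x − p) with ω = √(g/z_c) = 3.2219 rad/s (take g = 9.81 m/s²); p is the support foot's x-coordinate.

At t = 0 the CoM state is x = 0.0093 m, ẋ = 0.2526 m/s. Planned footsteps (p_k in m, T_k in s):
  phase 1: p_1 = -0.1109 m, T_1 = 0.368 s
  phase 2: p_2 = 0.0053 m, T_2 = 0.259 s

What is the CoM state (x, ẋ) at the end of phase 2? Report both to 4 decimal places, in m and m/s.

phase 1: p=-0.1109, T=0.368, ωT=1.185659, cosh=1.789194, sinh=1.483649; start (x,ẋ)=(0.009300, 0.252600) → end (x,ẋ)=(0.220481, 1.026527)
phase 2: p=0.0053, T=0.259, ωT=0.834472, cosh=1.368851, sinh=0.934747; start (x,ẋ)=(0.220481, 1.026527) → end (x,ẋ)=(0.597669, 2.053213)

x = 0.5977, ẋ = 2.0532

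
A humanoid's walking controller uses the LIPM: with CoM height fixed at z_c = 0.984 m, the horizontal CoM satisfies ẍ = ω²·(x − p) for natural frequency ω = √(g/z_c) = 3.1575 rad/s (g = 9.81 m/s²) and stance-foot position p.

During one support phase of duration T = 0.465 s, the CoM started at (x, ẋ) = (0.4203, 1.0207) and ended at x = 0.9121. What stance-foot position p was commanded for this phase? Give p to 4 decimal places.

p = 0.5546

ωT = 3.1575·0.465 = 1.468238; cosh(ωT) = 2.285954, sinh(ωT) = 2.055623
x(T) = p + (x₀−p)·cosh(ωT) + (ẋ₀/ω)·sinh(ωT) ⇒ p·(1 − cosh) = x(T) − x₀·cosh − (ẋ₀/ω)·sinh
numerator   = 0.9121 − (0.4203)·2.285954 − (1.0207/3.1575)·2.055623 = -0.713191
denominator = 1 − 2.285954 = -1.285954
p = -0.713191 / -1.285954 = 0.5546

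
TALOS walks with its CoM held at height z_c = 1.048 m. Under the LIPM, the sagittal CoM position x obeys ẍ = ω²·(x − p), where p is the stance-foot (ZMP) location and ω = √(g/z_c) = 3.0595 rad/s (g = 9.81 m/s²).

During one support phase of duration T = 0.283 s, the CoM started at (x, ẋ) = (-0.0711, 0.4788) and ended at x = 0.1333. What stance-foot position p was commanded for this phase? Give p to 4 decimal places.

p = -0.1998

ωT = 3.0595·0.283 = 0.865838; cosh(ωT) = 1.398849, sinh(ωT) = 0.978150
x(T) = p + (x₀−p)·cosh(ωT) + (ẋ₀/ω)·sinh(ωT) ⇒ p·(1 − cosh) = x(T) − x₀·cosh − (ẋ₀/ω)·sinh
numerator   = 0.1333 − (-0.0711)·1.398849 − (0.4788/3.0595)·0.978150 = 0.079681
denominator = 1 − 1.398849 = -0.398849
p = 0.079681 / -0.398849 = -0.1998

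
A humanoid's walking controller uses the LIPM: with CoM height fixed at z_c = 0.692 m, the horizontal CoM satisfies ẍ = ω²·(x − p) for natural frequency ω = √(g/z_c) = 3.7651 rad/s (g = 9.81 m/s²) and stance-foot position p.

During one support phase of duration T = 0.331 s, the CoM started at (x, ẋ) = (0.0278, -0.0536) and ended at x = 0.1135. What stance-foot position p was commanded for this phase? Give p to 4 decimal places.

ωT = 3.7651·0.331 = 1.246248; cosh(ωT) = 1.882427, sinh(ωT) = 1.594845
x(T) = p + (x₀−p)·cosh(ωT) + (ẋ₀/ω)·sinh(ωT) ⇒ p·(1 − cosh) = x(T) − x₀·cosh − (ẋ₀/ω)·sinh
numerator   = 0.1135 − (0.0278)·1.882427 − (-0.0536/3.7651)·1.594845 = 0.083873
denominator = 1 − 1.882427 = -0.882427
p = 0.083873 / -0.882427 = -0.0950

p = -0.0950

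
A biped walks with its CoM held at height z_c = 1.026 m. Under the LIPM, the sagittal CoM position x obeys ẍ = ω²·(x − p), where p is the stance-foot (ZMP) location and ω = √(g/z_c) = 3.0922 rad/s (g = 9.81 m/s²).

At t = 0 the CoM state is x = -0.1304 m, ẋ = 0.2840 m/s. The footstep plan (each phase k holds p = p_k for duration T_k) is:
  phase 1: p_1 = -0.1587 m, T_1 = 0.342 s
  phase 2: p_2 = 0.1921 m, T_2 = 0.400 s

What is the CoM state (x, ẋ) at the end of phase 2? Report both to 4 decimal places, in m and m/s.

x = 0.1296, ẋ = 0.1414

phase 1: p=-0.1587, T=0.342, ωT=1.057532, cosh=1.613285, sinh=1.265973; start (x,ẋ)=(-0.130400, 0.284000) → end (x,ẋ)=(0.003228, 0.568957)
phase 2: p=0.1921, T=0.400, ωT=1.236880, cosh=1.867569, sinh=1.577280; start (x,ẋ)=(0.003228, 0.568957) → end (x,ẋ)=(0.129584, 0.141387)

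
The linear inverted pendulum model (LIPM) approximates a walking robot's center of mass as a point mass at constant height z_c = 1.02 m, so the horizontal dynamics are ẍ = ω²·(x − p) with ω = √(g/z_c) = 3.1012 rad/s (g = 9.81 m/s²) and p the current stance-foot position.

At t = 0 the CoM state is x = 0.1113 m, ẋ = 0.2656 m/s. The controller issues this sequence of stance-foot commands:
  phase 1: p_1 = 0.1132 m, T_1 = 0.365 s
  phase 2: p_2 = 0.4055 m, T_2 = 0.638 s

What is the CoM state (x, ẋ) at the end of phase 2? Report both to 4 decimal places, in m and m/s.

phase 1: p=0.1132, T=0.365, ωT=1.131938, cosh=1.712035, sinh=1.389627; start (x,ẋ)=(0.111300, 0.265600) → end (x,ẋ)=(0.228961, 0.446528)
phase 2: p=0.4055, T=0.638, ωT=1.978566, cosh=3.685314, sinh=3.547047; start (x,ẋ)=(0.228961, 0.446528) → end (x,ẋ)=(0.265621, -0.296353)

x = 0.2656, ẋ = -0.2964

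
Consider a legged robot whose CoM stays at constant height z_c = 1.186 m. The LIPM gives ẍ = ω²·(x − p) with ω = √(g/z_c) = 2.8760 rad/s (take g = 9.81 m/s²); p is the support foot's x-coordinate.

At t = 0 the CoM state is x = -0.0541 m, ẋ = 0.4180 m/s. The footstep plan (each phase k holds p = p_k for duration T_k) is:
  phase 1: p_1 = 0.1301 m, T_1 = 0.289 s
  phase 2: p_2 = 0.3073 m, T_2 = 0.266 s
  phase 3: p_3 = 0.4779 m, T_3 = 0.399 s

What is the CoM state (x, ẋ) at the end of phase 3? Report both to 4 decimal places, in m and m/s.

phase 1: p=0.1301, T=0.289, ωT=0.831164, cosh=1.365766, sinh=0.930224; start (x,ẋ)=(-0.054100, 0.418000) → end (x,ẋ)=(0.013725, 0.078095)
phase 2: p=0.3073, T=0.266, ωT=0.765016, cosh=1.307178, sinh=0.841851; start (x,ẋ)=(0.013725, 0.078095) → end (x,ẋ)=(-0.053594, -0.608708)
phase 3: p=0.4779, T=0.399, ωT=1.147524, cosh=1.733902, sinh=1.416481; start (x,ẋ)=(-0.053594, -0.608708) → end (x,ẋ)=(-0.743459, -3.220640)

x = -0.7435, ẋ = -3.2206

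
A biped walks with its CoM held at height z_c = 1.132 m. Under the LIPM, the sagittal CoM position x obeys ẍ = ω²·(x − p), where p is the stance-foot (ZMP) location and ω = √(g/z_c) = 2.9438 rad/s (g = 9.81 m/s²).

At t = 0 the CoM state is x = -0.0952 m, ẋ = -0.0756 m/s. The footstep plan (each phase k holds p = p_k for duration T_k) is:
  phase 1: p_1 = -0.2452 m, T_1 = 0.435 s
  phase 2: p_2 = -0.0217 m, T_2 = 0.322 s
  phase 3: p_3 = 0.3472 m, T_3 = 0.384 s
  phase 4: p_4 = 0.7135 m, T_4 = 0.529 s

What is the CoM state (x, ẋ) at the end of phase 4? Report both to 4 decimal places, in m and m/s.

x = 1.3251, ẋ = 2.1150

phase 1: p=-0.2452, T=0.435, ωT=1.280553, cosh=1.938256, sinh=1.660373; start (x,ẋ)=(-0.095200, -0.075600) → end (x,ẋ)=(0.002898, 0.586639)
phase 2: p=-0.0217, T=0.322, ωT=0.947904, cosh=1.483924, sinh=1.096371; start (x,ẋ)=(0.002898, 0.586639) → end (x,ẋ)=(0.233286, 0.949918)
phase 3: p=0.3472, T=0.384, ωT=1.130419, cosh=1.709926, sinh=1.387028; start (x,ẋ)=(0.233286, 0.949918) → end (x,ẋ)=(0.599988, 1.159164)
phase 4: p=0.7135, T=0.529, ωT=1.557270, cosh=2.478279, sinh=2.267569; start (x,ẋ)=(0.599988, 1.159164) → end (x,ẋ)=(1.325073, 2.115007)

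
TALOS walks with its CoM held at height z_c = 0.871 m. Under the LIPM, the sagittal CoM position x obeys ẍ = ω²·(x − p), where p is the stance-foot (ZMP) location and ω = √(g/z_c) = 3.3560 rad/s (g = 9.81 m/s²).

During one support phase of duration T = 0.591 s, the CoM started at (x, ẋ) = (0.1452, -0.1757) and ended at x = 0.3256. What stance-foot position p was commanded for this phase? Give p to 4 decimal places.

p = 0.0094

ωT = 3.3560·0.591 = 1.983396; cosh(ωT) = 3.702491, sinh(ωT) = 3.564890
x(T) = p + (x₀−p)·cosh(ωT) + (ẋ₀/ω)·sinh(ωT) ⇒ p·(1 − cosh) = x(T) − x₀·cosh − (ẋ₀/ω)·sinh
numerator   = 0.3256 − (0.1452)·3.702491 − (-0.1757/3.3560)·3.564890 = -0.025365
denominator = 1 − 3.702491 = -2.702491
p = -0.025365 / -2.702491 = 0.0094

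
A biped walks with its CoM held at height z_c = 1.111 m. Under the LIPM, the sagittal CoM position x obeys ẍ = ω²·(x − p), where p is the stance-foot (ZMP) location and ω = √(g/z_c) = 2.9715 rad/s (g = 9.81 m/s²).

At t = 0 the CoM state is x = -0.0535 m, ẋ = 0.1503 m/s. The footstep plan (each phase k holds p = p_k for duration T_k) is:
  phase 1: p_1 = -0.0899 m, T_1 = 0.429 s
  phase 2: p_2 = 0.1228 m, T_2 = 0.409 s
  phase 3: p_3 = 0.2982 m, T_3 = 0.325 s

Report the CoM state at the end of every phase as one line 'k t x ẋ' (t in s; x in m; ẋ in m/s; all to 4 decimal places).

1 0.4290 0.0637 0.4683
2 0.8380 0.2567 0.5889
3 1.1630 0.4584 0.7471

phase 1: p=-0.0899, T=0.429, ωT=1.274774, cosh=1.928693, sinh=1.649198; start (x,ẋ)=(-0.053500, 0.150300) → end (x,ẋ)=(0.063722, 0.468264)
phase 2: p=0.1228, T=0.409, ωT=1.215343, cosh=1.834030, sinh=1.537422; start (x,ẋ)=(0.063722, 0.468264) → end (x,ẋ)=(0.256723, 0.588914)
phase 3: p=0.2982, T=0.325, ωT=0.965737, cosh=1.503713, sinh=1.123011; start (x,ẋ)=(0.256723, 0.588914) → end (x,ẋ)=(0.458398, 0.747150)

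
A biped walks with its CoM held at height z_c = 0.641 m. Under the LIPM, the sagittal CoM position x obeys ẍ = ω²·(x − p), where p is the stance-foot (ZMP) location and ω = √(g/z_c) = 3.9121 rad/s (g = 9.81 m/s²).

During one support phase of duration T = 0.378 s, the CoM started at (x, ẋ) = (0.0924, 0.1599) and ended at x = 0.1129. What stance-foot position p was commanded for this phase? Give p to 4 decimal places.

ωT = 3.9121·0.378 = 1.478774; cosh(ωT) = 2.307740, sinh(ωT) = 2.079823
x(T) = p + (x₀−p)·cosh(ωT) + (ẋ₀/ω)·sinh(ωT) ⇒ p·(1 − cosh) = x(T) − x₀·cosh − (ẋ₀/ω)·sinh
numerator   = 0.1129 − (0.0924)·2.307740 − (0.1599/3.9121)·2.079823 = -0.185344
denominator = 1 − 2.307740 = -1.307740
p = -0.185344 / -1.307740 = 0.1417

p = 0.1417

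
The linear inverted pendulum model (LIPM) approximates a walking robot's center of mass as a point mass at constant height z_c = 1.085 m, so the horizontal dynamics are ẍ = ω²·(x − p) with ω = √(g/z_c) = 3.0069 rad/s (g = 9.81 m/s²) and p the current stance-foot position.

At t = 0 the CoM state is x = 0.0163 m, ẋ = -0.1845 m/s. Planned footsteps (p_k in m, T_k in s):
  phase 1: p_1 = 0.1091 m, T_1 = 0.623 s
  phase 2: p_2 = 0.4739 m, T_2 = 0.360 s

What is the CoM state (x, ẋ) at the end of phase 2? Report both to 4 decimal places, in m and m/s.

x = -1.6084, ẋ = -5.8847

phase 1: p=0.1091, T=0.623, ωT=1.873299, cosh=3.331675, sinh=3.178059; start (x,ẋ)=(0.016300, -0.184500) → end (x,ẋ)=(-0.395082, -1.501501)
phase 2: p=0.4739, T=0.360, ωT=1.082484, cosh=1.645378, sinh=1.306625; start (x,ẋ)=(-0.395082, -1.501501) → end (x,ẋ)=(-1.608369, -5.884671)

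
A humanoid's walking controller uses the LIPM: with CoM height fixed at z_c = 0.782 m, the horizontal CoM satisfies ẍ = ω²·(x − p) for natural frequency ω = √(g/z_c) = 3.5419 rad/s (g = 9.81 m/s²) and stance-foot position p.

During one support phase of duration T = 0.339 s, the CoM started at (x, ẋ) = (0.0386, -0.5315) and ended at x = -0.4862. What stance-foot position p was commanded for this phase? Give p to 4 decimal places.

p = 0.4058

ωT = 3.5419·0.339 = 1.200704; cosh(ωT) = 1.811719, sinh(ωT) = 1.510737
x(T) = p + (x₀−p)·cosh(ωT) + (ẋ₀/ω)·sinh(ωT) ⇒ p·(1 − cosh) = x(T) − x₀·cosh − (ẋ₀/ω)·sinh
numerator   = -0.4862 − (0.0386)·1.811719 − (-0.5315/3.5419)·1.510737 = -0.329430
denominator = 1 − 1.811719 = -0.811719
p = -0.329430 / -0.811719 = 0.4058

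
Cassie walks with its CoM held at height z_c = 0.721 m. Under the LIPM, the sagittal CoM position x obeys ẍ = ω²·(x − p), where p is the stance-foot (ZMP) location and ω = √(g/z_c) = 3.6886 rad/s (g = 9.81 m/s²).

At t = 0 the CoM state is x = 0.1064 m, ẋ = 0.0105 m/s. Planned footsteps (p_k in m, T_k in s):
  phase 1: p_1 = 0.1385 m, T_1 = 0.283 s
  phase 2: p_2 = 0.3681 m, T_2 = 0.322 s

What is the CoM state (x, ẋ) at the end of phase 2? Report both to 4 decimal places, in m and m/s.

x = -0.1815, ẋ = -1.7553

phase 1: p=0.1385, T=0.283, ωT=1.043874, cosh=1.596143, sinh=1.244055; start (x,ẋ)=(0.106400, 0.010500) → end (x,ẋ)=(0.090805, -0.130542)
phase 2: p=0.3681, T=0.322, ωT=1.187729, cosh=1.792269, sinh=1.487356; start (x,ẋ)=(0.090805, -0.130542) → end (x,ẋ)=(-0.181525, -1.755278)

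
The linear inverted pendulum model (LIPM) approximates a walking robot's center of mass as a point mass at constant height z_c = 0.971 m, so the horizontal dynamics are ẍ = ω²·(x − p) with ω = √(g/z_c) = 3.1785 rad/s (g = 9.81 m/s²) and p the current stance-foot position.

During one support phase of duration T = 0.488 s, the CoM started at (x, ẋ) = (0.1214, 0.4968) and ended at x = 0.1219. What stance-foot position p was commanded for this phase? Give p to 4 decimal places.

ωT = 3.1785·0.488 = 1.551108; cosh(ωT) = 2.464353, sinh(ωT) = 2.252340
x(T) = p + (x₀−p)·cosh(ωT) + (ẋ₀/ω)·sinh(ωT) ⇒ p·(1 − cosh) = x(T) − x₀·cosh − (ẋ₀/ω)·sinh
numerator   = 0.1219 − (0.1214)·2.464353 − (0.4968/3.1785)·2.252340 = -0.529314
denominator = 1 − 2.464353 = -1.464353
p = -0.529314 / -1.464353 = 0.3615

p = 0.3615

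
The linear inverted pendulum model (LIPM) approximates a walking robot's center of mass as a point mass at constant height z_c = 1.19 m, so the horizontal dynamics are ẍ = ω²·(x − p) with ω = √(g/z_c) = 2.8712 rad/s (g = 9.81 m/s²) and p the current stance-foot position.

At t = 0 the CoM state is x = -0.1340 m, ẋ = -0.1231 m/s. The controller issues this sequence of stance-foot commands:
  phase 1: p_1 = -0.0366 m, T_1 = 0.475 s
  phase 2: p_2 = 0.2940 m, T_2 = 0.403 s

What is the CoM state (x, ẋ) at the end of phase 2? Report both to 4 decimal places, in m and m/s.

x = -1.1584, ẋ = -3.8592

phase 1: p=-0.0366, T=0.475, ωT=1.363820, cosh=2.083394, sinh=1.827712; start (x,ẋ)=(-0.134000, -0.123100) → end (x,ẋ)=(-0.317884, -0.767594)
phase 2: p=0.2940, T=0.403, ωT=1.157094, cosh=1.747537, sinh=1.433138; start (x,ẋ)=(-0.317884, -0.767594) → end (x,ẋ)=(-1.158429, -3.859196)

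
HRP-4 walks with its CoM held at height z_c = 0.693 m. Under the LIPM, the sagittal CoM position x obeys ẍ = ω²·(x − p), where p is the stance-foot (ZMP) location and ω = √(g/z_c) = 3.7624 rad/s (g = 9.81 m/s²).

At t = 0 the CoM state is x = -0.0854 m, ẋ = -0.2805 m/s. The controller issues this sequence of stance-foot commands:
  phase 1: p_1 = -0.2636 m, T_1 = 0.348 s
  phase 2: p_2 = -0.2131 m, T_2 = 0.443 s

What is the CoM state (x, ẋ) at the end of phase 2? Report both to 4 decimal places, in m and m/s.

phase 1: p=-0.2636, T=0.348, ωT=1.309315, cosh=1.986821, sinh=1.716816; start (x,ẋ)=(-0.085400, -0.280500) → end (x,ẋ)=(-0.037543, 0.593753)
phase 2: p=-0.2131, T=0.443, ωT=1.666743, cosh=2.741878, sinh=2.553017; start (x,ẋ)=(-0.037543, 0.593753) → end (x,ẋ)=(0.671153, 3.314304)

x = 0.6712, ẋ = 3.3143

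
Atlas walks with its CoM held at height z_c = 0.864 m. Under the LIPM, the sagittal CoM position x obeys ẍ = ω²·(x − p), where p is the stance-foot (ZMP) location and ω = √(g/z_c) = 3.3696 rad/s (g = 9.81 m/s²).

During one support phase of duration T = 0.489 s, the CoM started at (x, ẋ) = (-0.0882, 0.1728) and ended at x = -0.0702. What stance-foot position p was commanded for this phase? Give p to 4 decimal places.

p = -0.0231

ωT = 3.3696·0.489 = 1.647734; cosh(ωT) = 2.693841, sinh(ωT) = 2.501355
x(T) = p + (x₀−p)·cosh(ωT) + (ẋ₀/ω)·sinh(ωT) ⇒ p·(1 − cosh) = x(T) − x₀·cosh − (ẋ₀/ω)·sinh
numerator   = -0.0702 − (-0.0882)·2.693841 − (0.1728/3.3696)·2.501355 = 0.039122
denominator = 1 − 2.693841 = -1.693841
p = 0.039122 / -1.693841 = -0.0231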